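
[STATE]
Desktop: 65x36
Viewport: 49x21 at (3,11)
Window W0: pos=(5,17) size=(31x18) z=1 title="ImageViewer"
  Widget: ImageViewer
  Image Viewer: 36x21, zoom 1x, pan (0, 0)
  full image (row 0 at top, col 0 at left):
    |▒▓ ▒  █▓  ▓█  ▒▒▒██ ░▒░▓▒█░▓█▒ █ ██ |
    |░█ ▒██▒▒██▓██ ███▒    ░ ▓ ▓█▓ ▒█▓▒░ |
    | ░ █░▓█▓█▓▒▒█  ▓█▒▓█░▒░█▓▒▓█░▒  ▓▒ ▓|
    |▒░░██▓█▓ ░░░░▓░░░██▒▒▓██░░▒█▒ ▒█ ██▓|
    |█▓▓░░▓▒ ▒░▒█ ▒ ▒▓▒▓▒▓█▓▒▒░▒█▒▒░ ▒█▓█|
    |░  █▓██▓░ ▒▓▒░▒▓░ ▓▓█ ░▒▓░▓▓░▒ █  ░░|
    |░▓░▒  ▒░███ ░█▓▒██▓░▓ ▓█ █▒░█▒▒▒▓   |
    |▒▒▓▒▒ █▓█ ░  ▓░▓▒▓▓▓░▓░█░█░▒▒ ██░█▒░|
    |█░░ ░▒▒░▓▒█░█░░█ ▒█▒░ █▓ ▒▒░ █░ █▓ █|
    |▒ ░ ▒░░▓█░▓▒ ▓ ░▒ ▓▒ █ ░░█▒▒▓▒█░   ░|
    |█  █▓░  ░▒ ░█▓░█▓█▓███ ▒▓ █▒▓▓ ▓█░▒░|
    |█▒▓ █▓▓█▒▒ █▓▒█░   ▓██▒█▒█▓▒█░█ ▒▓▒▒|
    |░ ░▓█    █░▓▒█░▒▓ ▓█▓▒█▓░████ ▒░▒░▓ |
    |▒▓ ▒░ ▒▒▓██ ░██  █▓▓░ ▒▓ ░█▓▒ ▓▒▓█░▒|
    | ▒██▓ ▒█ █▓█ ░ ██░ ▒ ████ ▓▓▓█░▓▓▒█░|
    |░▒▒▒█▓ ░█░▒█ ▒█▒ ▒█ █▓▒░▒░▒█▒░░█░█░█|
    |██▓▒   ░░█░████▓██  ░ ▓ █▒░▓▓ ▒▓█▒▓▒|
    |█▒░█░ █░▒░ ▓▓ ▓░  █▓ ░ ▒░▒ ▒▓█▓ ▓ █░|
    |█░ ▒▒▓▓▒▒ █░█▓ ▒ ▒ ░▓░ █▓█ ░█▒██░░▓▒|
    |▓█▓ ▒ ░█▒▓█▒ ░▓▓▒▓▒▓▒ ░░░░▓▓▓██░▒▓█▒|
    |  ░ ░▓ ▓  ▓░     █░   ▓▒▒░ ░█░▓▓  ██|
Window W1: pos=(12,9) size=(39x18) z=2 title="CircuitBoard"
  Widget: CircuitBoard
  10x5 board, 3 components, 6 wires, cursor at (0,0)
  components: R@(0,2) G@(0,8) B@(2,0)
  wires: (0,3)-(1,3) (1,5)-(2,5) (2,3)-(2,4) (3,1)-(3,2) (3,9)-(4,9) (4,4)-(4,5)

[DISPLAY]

         ┠─────────────────────────────────────┨ 
         ┃   0 1 2 3 4 5 6 7 8 9               ┃ 
         ┃0  [.]      R   ·                   G┃ 
         ┃                │                    ┃ 
         ┃1               ·       ·            ┃ 
         ┃                        │            ┃ 
  ┏━━━━━━┃2   B           · ─ ·   ·            ┃ 
  ┃ Image┃                                     ┃ 
  ┠──────┃3       · ─ ·                        ┃ 
  ┃▒▓ ▒  ┃                                     ┃ 
  ┃░█ ▒██┃4                   · ─ ·            ┃ 
  ┃ ░ █░▓┃Cursor: (0,0)                        ┃ 
  ┃▒░░██▓┃                                     ┃ 
  ┃█▓▓░░▓┃                                     ┃ 
  ┃░  █▓█┃                                     ┃ 
  ┃░▓░▒  ┗━━━━━━━━━━━━━━━━━━━━━━━━━━━━━━━━━━━━━┛ 
  ┃▒▒▓▒▒ █▓█ ░  ▓░▓▒▓▓▓░▓░█░█░▒▒┃                
  ┃█░░ ░▒▒░▓▒█░█░░█ ▒█▒░ █▓ ▒▒░ ┃                
  ┃▒ ░ ▒░░▓█░▓▒ ▓ ░▒ ▓▒ █ ░░█▒▒▓┃                
  ┃█  █▓░  ░▒ ░█▓░█▓█▓███ ▒▓ █▒▓┃                
  ┃█▒▓ █▓▓█▒▒ █▓▒█░   ▓██▒█▒█▓▒█┃                


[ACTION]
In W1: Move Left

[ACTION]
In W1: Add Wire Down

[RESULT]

         ┠─────────────────────────────────────┨ 
         ┃   0 1 2 3 4 5 6 7 8 9               ┃ 
         ┃0  [.]      R   ·                   G┃ 
         ┃    │           │                    ┃ 
         ┃1   ·           ·       ·            ┃ 
         ┃                        │            ┃ 
  ┏━━━━━━┃2   B           · ─ ·   ·            ┃ 
  ┃ Image┃                                     ┃ 
  ┠──────┃3       · ─ ·                        ┃ 
  ┃▒▓ ▒  ┃                                     ┃ 
  ┃░█ ▒██┃4                   · ─ ·            ┃ 
  ┃ ░ █░▓┃Cursor: (0,0)                        ┃ 
  ┃▒░░██▓┃                                     ┃ 
  ┃█▓▓░░▓┃                                     ┃ 
  ┃░  █▓█┃                                     ┃ 
  ┃░▓░▒  ┗━━━━━━━━━━━━━━━━━━━━━━━━━━━━━━━━━━━━━┛ 
  ┃▒▒▓▒▒ █▓█ ░  ▓░▓▒▓▓▓░▓░█░█░▒▒┃                
  ┃█░░ ░▒▒░▓▒█░█░░█ ▒█▒░ █▓ ▒▒░ ┃                
  ┃▒ ░ ▒░░▓█░▓▒ ▓ ░▒ ▓▒ █ ░░█▒▒▓┃                
  ┃█  █▓░  ░▒ ░█▓░█▓█▓███ ▒▓ █▒▓┃                
  ┃█▒▓ █▓▓█▒▒ █▓▒█░   ▓██▒█▒█▓▒█┃                


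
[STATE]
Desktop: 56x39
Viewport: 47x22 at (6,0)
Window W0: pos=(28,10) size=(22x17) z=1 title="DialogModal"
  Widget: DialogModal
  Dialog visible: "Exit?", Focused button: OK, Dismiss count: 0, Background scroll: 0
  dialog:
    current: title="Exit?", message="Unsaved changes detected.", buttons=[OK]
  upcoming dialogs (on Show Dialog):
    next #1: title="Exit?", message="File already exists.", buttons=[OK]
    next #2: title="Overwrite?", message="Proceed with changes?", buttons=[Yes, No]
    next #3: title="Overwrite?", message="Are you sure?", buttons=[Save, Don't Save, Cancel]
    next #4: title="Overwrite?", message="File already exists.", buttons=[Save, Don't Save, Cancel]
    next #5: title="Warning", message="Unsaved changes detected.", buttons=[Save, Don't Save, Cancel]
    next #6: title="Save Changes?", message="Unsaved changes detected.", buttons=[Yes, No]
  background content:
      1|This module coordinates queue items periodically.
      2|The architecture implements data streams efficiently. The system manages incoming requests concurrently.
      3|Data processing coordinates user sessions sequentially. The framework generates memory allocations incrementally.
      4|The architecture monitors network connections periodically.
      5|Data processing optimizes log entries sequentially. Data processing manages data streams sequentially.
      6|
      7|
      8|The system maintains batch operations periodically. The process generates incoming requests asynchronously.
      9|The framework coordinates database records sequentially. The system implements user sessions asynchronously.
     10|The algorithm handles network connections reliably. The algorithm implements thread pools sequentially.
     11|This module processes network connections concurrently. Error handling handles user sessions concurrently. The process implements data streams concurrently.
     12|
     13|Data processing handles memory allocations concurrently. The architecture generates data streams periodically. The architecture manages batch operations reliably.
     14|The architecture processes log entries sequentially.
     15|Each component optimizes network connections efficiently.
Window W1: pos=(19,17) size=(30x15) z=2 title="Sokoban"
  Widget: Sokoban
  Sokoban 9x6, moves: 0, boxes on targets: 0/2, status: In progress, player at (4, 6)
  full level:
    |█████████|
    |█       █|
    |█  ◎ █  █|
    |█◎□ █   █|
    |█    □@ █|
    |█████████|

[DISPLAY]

                                               
                                               
                                               
                                               
                                               
                                               
                                               
                                               
                                               
                                               
                      ┏━━━━━━━━━━━━━━━━━━━━┓   
                      ┃ DialogModal        ┃   
                      ┠────────────────────┨   
                      ┃This module coordina┃   
                      ┃The architecture imp┃   
                      ┃Data processing coor┃   
                      ┃The architecture mon┃   
             ┏━━━━━━━━━━━━━━━━━━━━━━━━━━━━┓┃   
             ┃ Sokoban                    ┃┃   
             ┠────────────────────────────┨┃   
             ┃█████████                   ┃┃   
             ┃█       █                   ┃┃   


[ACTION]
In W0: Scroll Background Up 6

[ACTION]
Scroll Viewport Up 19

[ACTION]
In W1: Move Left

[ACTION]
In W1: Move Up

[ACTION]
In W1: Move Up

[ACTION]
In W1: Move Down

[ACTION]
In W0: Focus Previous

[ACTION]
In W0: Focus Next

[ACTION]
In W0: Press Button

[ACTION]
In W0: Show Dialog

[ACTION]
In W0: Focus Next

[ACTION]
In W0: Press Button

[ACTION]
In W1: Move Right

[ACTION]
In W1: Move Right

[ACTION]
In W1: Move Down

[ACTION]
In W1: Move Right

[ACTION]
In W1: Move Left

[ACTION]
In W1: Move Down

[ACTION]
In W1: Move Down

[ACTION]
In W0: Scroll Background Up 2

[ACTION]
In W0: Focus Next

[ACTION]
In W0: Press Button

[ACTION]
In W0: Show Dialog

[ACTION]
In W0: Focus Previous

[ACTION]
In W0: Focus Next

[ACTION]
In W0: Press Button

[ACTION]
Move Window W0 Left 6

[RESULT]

                                               
                                               
                                               
                                               
                                               
                                               
                                               
                                               
                                               
                                               
                ┏━━━━━━━━━━━━━━━━━━━━┓         
                ┃ DialogModal        ┃         
                ┠────────────────────┨         
                ┃This module coordina┃         
                ┃The architecture imp┃         
                ┃Data processing coor┃         
                ┃The architecture mon┃         
             ┏━━━━━━━━━━━━━━━━━━━━━━━━━━━━┓    
             ┃ Sokoban                    ┃    
             ┠────────────────────────────┨    
             ┃█████████                   ┃    
             ┃█       █                   ┃    


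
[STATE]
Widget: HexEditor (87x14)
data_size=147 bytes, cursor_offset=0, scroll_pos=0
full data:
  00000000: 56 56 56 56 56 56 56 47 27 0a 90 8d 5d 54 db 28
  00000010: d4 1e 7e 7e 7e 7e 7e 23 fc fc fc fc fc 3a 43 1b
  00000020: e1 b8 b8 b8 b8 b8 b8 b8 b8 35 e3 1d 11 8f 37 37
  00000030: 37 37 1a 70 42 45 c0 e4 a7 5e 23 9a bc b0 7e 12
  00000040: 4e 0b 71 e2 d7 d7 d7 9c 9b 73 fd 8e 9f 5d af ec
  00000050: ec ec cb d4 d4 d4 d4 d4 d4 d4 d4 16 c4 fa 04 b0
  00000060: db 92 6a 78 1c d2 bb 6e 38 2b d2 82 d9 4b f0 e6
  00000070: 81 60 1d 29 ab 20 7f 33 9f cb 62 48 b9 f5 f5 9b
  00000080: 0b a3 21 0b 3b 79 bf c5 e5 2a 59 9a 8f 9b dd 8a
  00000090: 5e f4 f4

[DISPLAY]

00000000  56 56 56 56 56 56 56 47  27 0a 90 8d 5d 54 db 28  |VVVVVVVG'...]T.(|         
00000010  d4 1e 7e 7e 7e 7e 7e 23  fc fc fc fc fc 3a 43 1b  |..~~~~~#.....:C.|         
00000020  e1 b8 b8 b8 b8 b8 b8 b8  b8 35 e3 1d 11 8f 37 37  |.........5....77|         
00000030  37 37 1a 70 42 45 c0 e4  a7 5e 23 9a bc b0 7e 12  |77.pBE...^#...~.|         
00000040  4e 0b 71 e2 d7 d7 d7 9c  9b 73 fd 8e 9f 5d af ec  |N.q......s...]..|         
00000050  ec ec cb d4 d4 d4 d4 d4  d4 d4 d4 16 c4 fa 04 b0  |................|         
00000060  db 92 6a 78 1c d2 bb 6e  38 2b d2 82 d9 4b f0 e6  |..jx...n8+...K..|         
00000070  81 60 1d 29 ab 20 7f 33  9f cb 62 48 b9 f5 f5 9b  |.`.). .3..bH....|         
00000080  0b a3 21 0b 3b 79 bf c5  e5 2a 59 9a 8f 9b dd 8a  |..!.;y...*Y.....|         
00000090  5e f4 f4                                          |^..             |         
                                                                                       
                                                                                       
                                                                                       
                                                                                       


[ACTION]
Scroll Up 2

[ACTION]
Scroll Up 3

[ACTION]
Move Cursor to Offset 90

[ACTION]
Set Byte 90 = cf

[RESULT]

00000000  56 56 56 56 56 56 56 47  27 0a 90 8d 5d 54 db 28  |VVVVVVVG'...]T.(|         
00000010  d4 1e 7e 7e 7e 7e 7e 23  fc fc fc fc fc 3a 43 1b  |..~~~~~#.....:C.|         
00000020  e1 b8 b8 b8 b8 b8 b8 b8  b8 35 e3 1d 11 8f 37 37  |.........5....77|         
00000030  37 37 1a 70 42 45 c0 e4  a7 5e 23 9a bc b0 7e 12  |77.pBE...^#...~.|         
00000040  4e 0b 71 e2 d7 d7 d7 9c  9b 73 fd 8e 9f 5d af ec  |N.q......s...]..|         
00000050  ec ec cb d4 d4 d4 d4 d4  d4 d4 CF 16 c4 fa 04 b0  |................|         
00000060  db 92 6a 78 1c d2 bb 6e  38 2b d2 82 d9 4b f0 e6  |..jx...n8+...K..|         
00000070  81 60 1d 29 ab 20 7f 33  9f cb 62 48 b9 f5 f5 9b  |.`.). .3..bH....|         
00000080  0b a3 21 0b 3b 79 bf c5  e5 2a 59 9a 8f 9b dd 8a  |..!.;y...*Y.....|         
00000090  5e f4 f4                                          |^..             |         
                                                                                       
                                                                                       
                                                                                       
                                                                                       


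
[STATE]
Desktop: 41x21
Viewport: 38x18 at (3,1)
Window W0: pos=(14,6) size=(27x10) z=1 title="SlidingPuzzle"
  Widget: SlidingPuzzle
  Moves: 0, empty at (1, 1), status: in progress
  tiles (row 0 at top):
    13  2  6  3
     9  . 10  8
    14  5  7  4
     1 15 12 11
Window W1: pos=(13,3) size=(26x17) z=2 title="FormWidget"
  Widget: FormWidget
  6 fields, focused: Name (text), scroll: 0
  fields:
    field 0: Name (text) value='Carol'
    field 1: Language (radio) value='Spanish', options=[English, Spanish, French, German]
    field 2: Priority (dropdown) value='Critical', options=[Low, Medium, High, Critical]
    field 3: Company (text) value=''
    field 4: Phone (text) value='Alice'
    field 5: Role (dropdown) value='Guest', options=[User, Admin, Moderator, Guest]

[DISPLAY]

                                      
                                      
          ┏━━━━━━━━━━━━━━━━━━━━━━━━┓  
          ┃ FormWidget             ┃  
          ┠────────────────────────┨  
          ┃> Name:       [Carol   ]┃━┓
          ┃  Language:   ( ) Englis┃ ┃
          ┃  Priority:   [Critica▼]┃─┨
          ┃  Company:    [        ]┃ ┃
          ┃  Phone:      [Alice   ]┃ ┃
          ┃  Role:       [Guest  ▼]┃ ┃
          ┃                        ┃ ┃
          ┃                        ┃ ┃
          ┃                        ┃ ┃
          ┃                        ┃━┛
          ┃                        ┃  
          ┃                        ┃  
          ┃                        ┃  


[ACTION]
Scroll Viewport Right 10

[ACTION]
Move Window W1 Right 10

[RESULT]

                                      
                                      
            ┏━━━━━━━━━━━━━━━━━━━━━━━━┓
            ┃ FormWidget             ┃
            ┠────────────────────────┨
           ┏┃> Name:       [Carol   ]┃
           ┃┃  Language:   ( ) Englis┃
           ┠┃  Priority:   [Critica▼]┃
           ┃┃  Company:    [        ]┃
           ┃┃  Phone:      [Alice   ]┃
           ┃┃  Role:       [Guest  ▼]┃
           ┃┃                        ┃
           ┃┃                        ┃
           ┃┃                        ┃
           ┗┃                        ┃
            ┃                        ┃
            ┃                        ┃
            ┃                        ┃


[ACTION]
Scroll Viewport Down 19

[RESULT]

            ┏━━━━━━━━━━━━━━━━━━━━━━━━┓
            ┃ FormWidget             ┃
            ┠────────────────────────┨
           ┏┃> Name:       [Carol   ]┃
           ┃┃  Language:   ( ) Englis┃
           ┠┃  Priority:   [Critica▼]┃
           ┃┃  Company:    [        ]┃
           ┃┃  Phone:      [Alice   ]┃
           ┃┃  Role:       [Guest  ▼]┃
           ┃┃                        ┃
           ┃┃                        ┃
           ┃┃                        ┃
           ┗┃                        ┃
            ┃                        ┃
            ┃                        ┃
            ┃                        ┃
            ┗━━━━━━━━━━━━━━━━━━━━━━━━┛
                                      


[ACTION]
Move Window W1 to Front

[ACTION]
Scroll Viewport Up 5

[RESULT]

                                      
                                      
                                      
            ┏━━━━━━━━━━━━━━━━━━━━━━━━┓
            ┃ FormWidget             ┃
            ┠────────────────────────┨
           ┏┃> Name:       [Carol   ]┃
           ┃┃  Language:   ( ) Englis┃
           ┠┃  Priority:   [Critica▼]┃
           ┃┃  Company:    [        ]┃
           ┃┃  Phone:      [Alice   ]┃
           ┃┃  Role:       [Guest  ▼]┃
           ┃┃                        ┃
           ┃┃                        ┃
           ┃┃                        ┃
           ┗┃                        ┃
            ┃                        ┃
            ┃                        ┃


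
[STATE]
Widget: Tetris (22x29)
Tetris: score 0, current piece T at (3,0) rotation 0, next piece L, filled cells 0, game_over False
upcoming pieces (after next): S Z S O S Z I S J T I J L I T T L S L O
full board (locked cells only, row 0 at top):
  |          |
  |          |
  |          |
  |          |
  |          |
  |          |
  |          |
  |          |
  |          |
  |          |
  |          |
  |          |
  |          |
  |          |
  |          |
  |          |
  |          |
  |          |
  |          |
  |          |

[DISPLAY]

    ▒     │Next:      
   ▒▒▒    │  ▒        
          │▒▒▒        
          │           
          │           
          │           
          │Score:     
          │0          
          │           
          │           
          │           
          │           
          │           
          │           
          │           
          │           
          │           
          │           
          │           
          │           
          │           
          │           
          │           
          │           
          │           
          │           
          │           
          │           
          │           


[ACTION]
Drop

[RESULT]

          │Next:      
    ▒     │  ▒        
   ▒▒▒    │▒▒▒        
          │           
          │           
          │           
          │Score:     
          │0          
          │           
          │           
          │           
          │           
          │           
          │           
          │           
          │           
          │           
          │           
          │           
          │           
          │           
          │           
          │           
          │           
          │           
          │           
          │           
          │           
          │           


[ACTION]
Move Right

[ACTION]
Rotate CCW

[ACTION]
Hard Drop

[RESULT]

     ▒    │Next:      
   ▒▒▒    │ ░░        
          │░░         
          │           
          │           
          │           
          │Score:     
          │0          
          │           
          │           
          │           
          │           
          │           
          │           
          │           
          │           
          │           
     ▒    │           
    ▒▒    │           
     ▒    │           
          │           
          │           
          │           
          │           
          │           
          │           
          │           
          │           
          │           


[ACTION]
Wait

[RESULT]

          │Next:      
     ▒    │ ░░        
   ▒▒▒    │░░         
          │           
          │           
          │           
          │Score:     
          │0          
          │           
          │           
          │           
          │           
          │           
          │           
          │           
          │           
          │           
     ▒    │           
    ▒▒    │           
     ▒    │           
          │           
          │           
          │           
          │           
          │           
          │           
          │           
          │           
          │           


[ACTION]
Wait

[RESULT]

          │Next:      
          │ ░░        
     ▒    │░░         
   ▒▒▒    │           
          │           
          │           
          │Score:     
          │0          
          │           
          │           
          │           
          │           
          │           
          │           
          │           
          │           
          │           
     ▒    │           
    ▒▒    │           
     ▒    │           
          │           
          │           
          │           
          │           
          │           
          │           
          │           
          │           
          │           


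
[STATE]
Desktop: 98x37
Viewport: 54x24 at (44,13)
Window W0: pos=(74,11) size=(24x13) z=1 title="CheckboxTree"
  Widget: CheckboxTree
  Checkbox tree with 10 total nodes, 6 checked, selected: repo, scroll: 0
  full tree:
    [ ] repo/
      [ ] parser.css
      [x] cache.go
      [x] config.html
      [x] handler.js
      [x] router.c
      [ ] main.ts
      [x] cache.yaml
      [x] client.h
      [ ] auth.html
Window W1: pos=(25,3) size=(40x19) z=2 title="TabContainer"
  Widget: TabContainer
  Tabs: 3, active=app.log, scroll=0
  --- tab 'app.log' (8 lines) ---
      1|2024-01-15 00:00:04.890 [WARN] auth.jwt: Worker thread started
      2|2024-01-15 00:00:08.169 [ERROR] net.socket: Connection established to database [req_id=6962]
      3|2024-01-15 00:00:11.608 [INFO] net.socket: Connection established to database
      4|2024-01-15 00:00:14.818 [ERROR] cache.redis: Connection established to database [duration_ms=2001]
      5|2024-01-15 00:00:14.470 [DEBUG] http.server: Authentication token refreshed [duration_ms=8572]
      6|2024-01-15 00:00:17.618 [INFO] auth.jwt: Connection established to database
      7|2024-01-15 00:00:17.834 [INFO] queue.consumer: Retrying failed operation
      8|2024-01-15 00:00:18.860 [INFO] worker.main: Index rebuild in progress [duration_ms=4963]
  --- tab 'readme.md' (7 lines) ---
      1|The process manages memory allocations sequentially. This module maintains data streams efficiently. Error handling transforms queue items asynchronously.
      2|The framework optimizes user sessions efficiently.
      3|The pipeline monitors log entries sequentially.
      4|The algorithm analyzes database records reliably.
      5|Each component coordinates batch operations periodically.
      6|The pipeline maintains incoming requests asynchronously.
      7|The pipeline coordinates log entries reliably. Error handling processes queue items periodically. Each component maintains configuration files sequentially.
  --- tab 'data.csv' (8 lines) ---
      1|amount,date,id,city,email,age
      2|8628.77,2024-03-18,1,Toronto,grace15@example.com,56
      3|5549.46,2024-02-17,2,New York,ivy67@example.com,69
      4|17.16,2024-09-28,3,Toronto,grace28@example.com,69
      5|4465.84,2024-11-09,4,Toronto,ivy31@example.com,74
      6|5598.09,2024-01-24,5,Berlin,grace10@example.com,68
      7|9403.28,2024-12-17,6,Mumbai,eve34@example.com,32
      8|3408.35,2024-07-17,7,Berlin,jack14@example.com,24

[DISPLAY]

7.618 [INFO] auth.jw┃         ┠──────────────────────┨
7.834 [INFO] queue.c┃         ┃>[-] repo/            ┃
8.860 [INFO] worker.┃         ┃   [ ] parser.css     ┃
                    ┃         ┃   [x] cache.go       ┃
                    ┃         ┃   [x] config.html    ┃
                    ┃         ┃   [x] handler.js     ┃
                    ┃         ┃   [x] router.c       ┃
                    ┃         ┃   [ ] main.ts        ┃
━━━━━━━━━━━━━━━━━━━━┛         ┃   [x] cache.yaml     ┃
                              ┃   [x] client.h       ┃
                              ┗━━━━━━━━━━━━━━━━━━━━━━┛
                                                      
                                                      
                                                      
                                                      
                                                      
                                                      
                                                      
                                                      
                                                      
                                                      
                                                      
                                                      
                                                      


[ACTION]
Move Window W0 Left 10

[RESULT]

7.618 [INFO] auth.jw┃──────────────────────┨          
7.834 [INFO] queue.c┃>[-] repo/            ┃          
8.860 [INFO] worker.┃   [ ] parser.css     ┃          
                    ┃   [x] cache.go       ┃          
                    ┃   [x] config.html    ┃          
                    ┃   [x] handler.js     ┃          
                    ┃   [x] router.c       ┃          
                    ┃   [ ] main.ts        ┃          
━━━━━━━━━━━━━━━━━━━━┛   [x] cache.yaml     ┃          
                    ┃   [x] client.h       ┃          
                    ┗━━━━━━━━━━━━━━━━━━━━━━┛          
                                                      
                                                      
                                                      
                                                      
                                                      
                                                      
                                                      
                                                      
                                                      
                                                      
                                                      
                                                      
                                                      


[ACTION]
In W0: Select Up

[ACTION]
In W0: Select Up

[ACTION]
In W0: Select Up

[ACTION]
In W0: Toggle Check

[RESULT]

7.618 [INFO] auth.jw┃──────────────────────┨          
7.834 [INFO] queue.c┃>[x] repo/            ┃          
8.860 [INFO] worker.┃   [x] parser.css     ┃          
                    ┃   [x] cache.go       ┃          
                    ┃   [x] config.html    ┃          
                    ┃   [x] handler.js     ┃          
                    ┃   [x] router.c       ┃          
                    ┃   [x] main.ts        ┃          
━━━━━━━━━━━━━━━━━━━━┛   [x] cache.yaml     ┃          
                    ┃   [x] client.h       ┃          
                    ┗━━━━━━━━━━━━━━━━━━━━━━┛          
                                                      
                                                      
                                                      
                                                      
                                                      
                                                      
                                                      
                                                      
                                                      
                                                      
                                                      
                                                      
                                                      


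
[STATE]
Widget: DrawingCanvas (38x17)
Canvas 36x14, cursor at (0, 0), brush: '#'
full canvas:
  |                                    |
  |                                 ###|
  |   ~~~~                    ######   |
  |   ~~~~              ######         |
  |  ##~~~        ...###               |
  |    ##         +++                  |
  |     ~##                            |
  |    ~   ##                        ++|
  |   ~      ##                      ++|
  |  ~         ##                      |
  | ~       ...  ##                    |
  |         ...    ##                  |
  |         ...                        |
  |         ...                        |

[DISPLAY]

+                                     
                                 ###  
   ~~~~                    ######     
   ~~~~              ######           
  ##~~~        ...###                 
    ##         +++                    
     ~##                              
    ~   ##                        ++  
   ~      ##                      ++  
  ~         ##                        
 ~       ...  ##                      
         ...    ##                    
         ...                          
         ...                          
                                      
                                      
                                      


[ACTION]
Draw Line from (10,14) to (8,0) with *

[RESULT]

+                                     
                                 ###  
   ~~~~                    ######     
   ~~~~              ######           
  ##~~~        ...###                 
    ##         +++                    
     ~##                              
    ~   ##                        ++  
****      ##                      ++  
  ~ ******* ##                        
 ~       ..****#                      
         ...    ##                    
         ...                          
         ...                          
                                      
                                      
                                      


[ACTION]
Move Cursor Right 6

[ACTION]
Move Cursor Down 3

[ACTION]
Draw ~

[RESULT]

                                      
                                 ###  
   ~~~~                    ######     
   ~~~~              ######           
  ##~~~        ...###                 
    ##         +++                    
     ~##                              
    ~   ##                        ++  
****      ##                      ++  
  ~ ******* ##                        
 ~       ..****#                      
         ...    ##                    
         ...                          
         ...                          
                                      
                                      
                                      


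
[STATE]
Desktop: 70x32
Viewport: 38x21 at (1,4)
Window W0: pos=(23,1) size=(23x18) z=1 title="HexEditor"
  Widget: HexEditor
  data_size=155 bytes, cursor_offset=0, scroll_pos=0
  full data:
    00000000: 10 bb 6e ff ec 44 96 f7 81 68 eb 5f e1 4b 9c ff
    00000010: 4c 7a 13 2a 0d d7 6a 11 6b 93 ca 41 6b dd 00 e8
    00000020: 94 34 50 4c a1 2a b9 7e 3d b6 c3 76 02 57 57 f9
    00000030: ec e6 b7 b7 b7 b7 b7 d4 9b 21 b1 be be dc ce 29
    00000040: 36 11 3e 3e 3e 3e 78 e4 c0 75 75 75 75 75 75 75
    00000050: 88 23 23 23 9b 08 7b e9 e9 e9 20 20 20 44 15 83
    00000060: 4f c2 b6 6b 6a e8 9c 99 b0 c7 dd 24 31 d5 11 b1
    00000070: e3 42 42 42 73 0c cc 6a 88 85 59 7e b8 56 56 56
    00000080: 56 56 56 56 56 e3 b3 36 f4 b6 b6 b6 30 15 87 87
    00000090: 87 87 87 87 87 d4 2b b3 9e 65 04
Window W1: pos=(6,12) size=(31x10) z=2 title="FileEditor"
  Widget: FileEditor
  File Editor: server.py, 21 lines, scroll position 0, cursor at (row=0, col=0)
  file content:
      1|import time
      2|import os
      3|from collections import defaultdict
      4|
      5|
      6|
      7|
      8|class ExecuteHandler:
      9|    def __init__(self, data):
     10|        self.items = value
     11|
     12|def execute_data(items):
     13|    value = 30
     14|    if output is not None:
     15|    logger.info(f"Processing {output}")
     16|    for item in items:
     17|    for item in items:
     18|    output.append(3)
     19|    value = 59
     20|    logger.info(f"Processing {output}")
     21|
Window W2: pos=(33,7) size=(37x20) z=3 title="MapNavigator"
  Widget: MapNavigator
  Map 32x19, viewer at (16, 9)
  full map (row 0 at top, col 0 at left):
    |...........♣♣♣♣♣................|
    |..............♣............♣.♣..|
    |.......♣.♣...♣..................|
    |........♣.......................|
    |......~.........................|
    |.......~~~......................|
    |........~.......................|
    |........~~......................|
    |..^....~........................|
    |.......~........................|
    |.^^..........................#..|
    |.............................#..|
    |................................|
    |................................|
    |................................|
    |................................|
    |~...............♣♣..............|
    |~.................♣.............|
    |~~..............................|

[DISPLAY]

                      ┃00000000  10 bb
                      ┃00000010  4c 7a
                      ┃00000020  94 34
                      ┃00000030 ┏━━━━━
                      ┃00000040 ┃ MapN
                      ┃00000050 ┠─────
                      ┃00000060 ┃ ....
                      ┃00000070 ┃ ....
     ┏━━━━━━━━━━━━━━━━━━━━━━━━━━┃ ....
     ┃ FileEditor               ┃ ....
     ┠──────────────────────────┃ ....
     ┃█mport time               ┃ ....
     ┃import os                 ┃ ....
     ┃from collections import de┃ ..^.
     ┃                          ┃ ....
     ┃                          ┃ .^^.
     ┃                          ┃ ....
     ┗━━━━━━━━━━━━━━━━━━━━━━━━━━┃ ....
                                ┃ ....
                                ┃ ....
                                ┃ ....


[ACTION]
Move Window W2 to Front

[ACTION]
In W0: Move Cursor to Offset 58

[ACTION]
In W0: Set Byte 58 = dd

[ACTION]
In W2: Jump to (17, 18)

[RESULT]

                      ┃00000000  10 bb
                      ┃00000010  4c 7a
                      ┃00000020  94 34
                      ┃00000030 ┏━━━━━
                      ┃00000040 ┃ MapN
                      ┃00000050 ┠─────
                      ┃00000060 ┃.^^..
                      ┃00000070 ┃.....
     ┏━━━━━━━━━━━━━━━━━━━━━━━━━━┃.....
     ┃ FileEditor               ┃.....
     ┠──────────────────────────┃.....
     ┃█mport time               ┃.....
     ┃import os                 ┃~....
     ┃from collections import de┃~....
     ┃                          ┃~~...
     ┃                          ┃     
     ┃                          ┃     
     ┗━━━━━━━━━━━━━━━━━━━━━━━━━━┃     
                                ┃     
                                ┃     
                                ┃     


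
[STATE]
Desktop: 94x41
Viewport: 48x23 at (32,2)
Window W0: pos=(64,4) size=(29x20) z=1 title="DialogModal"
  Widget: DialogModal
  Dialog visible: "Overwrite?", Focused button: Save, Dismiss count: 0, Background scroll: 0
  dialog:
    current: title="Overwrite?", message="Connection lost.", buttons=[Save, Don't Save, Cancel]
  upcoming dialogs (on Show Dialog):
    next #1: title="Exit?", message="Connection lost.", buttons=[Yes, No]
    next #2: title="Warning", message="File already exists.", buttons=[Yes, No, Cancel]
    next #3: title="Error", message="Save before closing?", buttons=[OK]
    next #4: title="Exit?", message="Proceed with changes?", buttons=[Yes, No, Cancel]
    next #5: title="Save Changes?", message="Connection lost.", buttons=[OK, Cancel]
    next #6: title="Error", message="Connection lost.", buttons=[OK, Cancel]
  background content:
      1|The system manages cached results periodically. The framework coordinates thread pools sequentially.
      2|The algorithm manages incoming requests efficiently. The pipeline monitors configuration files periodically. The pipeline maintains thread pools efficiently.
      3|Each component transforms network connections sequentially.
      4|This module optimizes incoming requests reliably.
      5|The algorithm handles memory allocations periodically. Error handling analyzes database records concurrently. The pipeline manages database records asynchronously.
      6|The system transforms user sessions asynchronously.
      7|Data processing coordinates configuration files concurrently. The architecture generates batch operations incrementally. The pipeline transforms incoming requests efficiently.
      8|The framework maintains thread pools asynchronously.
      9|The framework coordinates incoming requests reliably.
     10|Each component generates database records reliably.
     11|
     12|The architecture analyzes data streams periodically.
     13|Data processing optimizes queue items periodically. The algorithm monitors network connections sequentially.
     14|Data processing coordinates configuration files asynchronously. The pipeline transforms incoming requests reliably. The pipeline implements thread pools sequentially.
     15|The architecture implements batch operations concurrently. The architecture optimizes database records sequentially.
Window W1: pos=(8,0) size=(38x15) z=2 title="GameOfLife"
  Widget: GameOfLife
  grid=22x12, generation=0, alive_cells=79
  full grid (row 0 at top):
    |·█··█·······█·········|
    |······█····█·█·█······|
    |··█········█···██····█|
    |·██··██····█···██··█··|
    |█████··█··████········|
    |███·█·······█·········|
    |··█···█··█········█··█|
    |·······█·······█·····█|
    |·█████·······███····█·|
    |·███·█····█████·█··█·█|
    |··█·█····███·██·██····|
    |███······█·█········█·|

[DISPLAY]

─────────────┨                                  
             ┃                                  
             ┃                  ┏━━━━━━━━━━━━━━━
             ┃                  ┃ DialogModal   
             ┃                  ┠───────────────
             ┃                  ┃The system mana
             ┃                  ┃The algorithm m
             ┃                  ┃Each component 
             ┃                  ┃This module opt
             ┃                  ┃The algorithm h
             ┃                  ┃Th┌────────────
             ┃                  ┃Da│      Overwr
━━━━━━━━━━━━━┛                  ┃Th│   Connectio
                                ┃Th│[Save]  Don'
                                ┃Ea└────────────
                                ┃               
                                ┃The architectur
                                ┃Data processing
                                ┃Data processing
                                ┃The architectur
                                ┃               
                                ┗━━━━━━━━━━━━━━━
                                                


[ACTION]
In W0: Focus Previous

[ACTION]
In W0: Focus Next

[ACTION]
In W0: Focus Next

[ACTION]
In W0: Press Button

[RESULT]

─────────────┨                                  
             ┃                                  
             ┃                  ┏━━━━━━━━━━━━━━━
             ┃                  ┃ DialogModal   
             ┃                  ┠───────────────
             ┃                  ┃The system mana
             ┃                  ┃The algorithm m
             ┃                  ┃Each component 
             ┃                  ┃This module opt
             ┃                  ┃The algorithm h
             ┃                  ┃The system tran
             ┃                  ┃Data processing
━━━━━━━━━━━━━┛                  ┃The framework m
                                ┃The framework c
                                ┃Each component 
                                ┃               
                                ┃The architectur
                                ┃Data processing
                                ┃Data processing
                                ┃The architectur
                                ┃               
                                ┗━━━━━━━━━━━━━━━
                                                
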